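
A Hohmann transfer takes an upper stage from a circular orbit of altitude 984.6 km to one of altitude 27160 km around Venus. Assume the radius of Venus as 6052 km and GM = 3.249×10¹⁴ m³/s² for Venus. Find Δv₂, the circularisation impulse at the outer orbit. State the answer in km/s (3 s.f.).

Δv ≈ 1.28 km/s

r₁ = 6052 + 984.6 = 7036.6 km = 7.0366×10⁶ m.
r₂ = 6052 + 27160 = 33212 km = 3.3212×10⁷ m.
Transfer ellipse a_t = (r₁ + r₂)/2 = 2.012×10⁷ m.
At r₁: circular v_c1 = √(μ/r₁) = 6795 m/s; transfer-periapsis v_p = √[μ(2/r₁ − 1/a_t)] = 8729 m/s.
At r₂: circular v_c2 = √(μ/r₂) = 3128 m/s; transfer-apoapsis v_a = √[μ(2/r₂ − 1/a_t)] = 1849 m/s.
Δv₂ = v_c2 − v_a = 1278 m/s.
= 1.278 km/s.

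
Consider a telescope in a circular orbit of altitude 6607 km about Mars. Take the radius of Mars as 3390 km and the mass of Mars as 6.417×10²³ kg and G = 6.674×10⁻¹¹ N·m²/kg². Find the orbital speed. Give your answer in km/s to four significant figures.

v ≈ 2.070 km/s

μ = GM = 6.674×10⁻¹¹ × 6.417×10²³ = 4.283×10¹³ m³/s².
r = 3390 + 6607 = 9997.0 km = 9.9970×10⁶ m.
For a circular orbit v = √(μ/r) = √(4.283×10¹³ / 9.997×10⁶) = √(4.284×10⁶) = 2070 m/s.
That is 2.070 km/s.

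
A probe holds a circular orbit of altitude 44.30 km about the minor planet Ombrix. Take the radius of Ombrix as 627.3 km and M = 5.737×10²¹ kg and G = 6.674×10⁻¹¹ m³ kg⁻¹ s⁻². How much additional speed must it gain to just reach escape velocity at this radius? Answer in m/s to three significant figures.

μ = GM = 6.674×10⁻¹¹ × 5.737×10²¹ = 3.829×10¹¹ m³/s².
r = 627.3 + 44.30 = 671.60 km = 6.7160×10⁵ m.
Circular speed v_c = √(μ/r) = 755.1 m/s.
Escape speed v_esc = √(2μ/r) = √2 × v_c = 1068 m/s.
Δv = v_esc − v_c = 312.8 m/s.

Δv ≈ 313 m/s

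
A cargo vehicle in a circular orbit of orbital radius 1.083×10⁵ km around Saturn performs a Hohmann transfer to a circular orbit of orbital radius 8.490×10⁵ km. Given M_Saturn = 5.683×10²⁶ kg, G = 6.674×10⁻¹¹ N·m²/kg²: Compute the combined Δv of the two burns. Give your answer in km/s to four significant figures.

Δv_total ≈ 9.714 km/s

μ = GM = 6.674×10⁻¹¹ × 5.683×10²⁶ = 3.793×10¹⁶ m³/s².
r₁ = 1.083×10⁵ km = 1.083×10⁸ m.
r₂ = 8.490×10⁵ km = 8.490×10⁸ m.
Transfer ellipse a_t = (r₁ + r₂)/2 = 4.786×10⁸ m.
At r₁: circular v_c1 = √(μ/r₁) = 18710 m/s; transfer-perikrone v_p = √[μ(2/r₁ − 1/a_t)] = 24920 m/s.
Δv₁ = v_p − v_c1 = 6210 m/s.
At r₂: circular v_c2 = √(μ/r₂) = 6684 m/s; transfer-apokrone v_a = √[μ(2/r₂ − 1/a_t)] = 3179 m/s.
Δv₂ = v_c2 − v_a = 3505 m/s.
Total Δv = Δv₁ + Δv₂ = 9714 m/s = 9.714 km/s.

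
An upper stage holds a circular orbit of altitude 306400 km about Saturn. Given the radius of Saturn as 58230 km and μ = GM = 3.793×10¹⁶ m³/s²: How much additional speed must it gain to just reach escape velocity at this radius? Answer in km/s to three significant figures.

r = 58230 + 306400 = 364630 km = 3.6463×10⁸ m.
Circular speed v_c = √(μ/r) = 10200 m/s.
Escape speed v_esc = √(2μ/r) = √2 × v_c = 14420 m/s.
Δv = v_esc − v_c = 4225 m/s = 4.225 km/s.

Δv ≈ 4.22 km/s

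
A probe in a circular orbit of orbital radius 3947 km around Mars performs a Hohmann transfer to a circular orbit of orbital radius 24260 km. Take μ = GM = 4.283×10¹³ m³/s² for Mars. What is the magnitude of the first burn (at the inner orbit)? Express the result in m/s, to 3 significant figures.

Δv ≈ 1030 m/s

r₁ = 3947 km = 3.947×10⁶ m.
r₂ = 24260 km = 2.426×10⁷ m.
Transfer ellipse a_t = (r₁ + r₂)/2 = 1.410×10⁷ m.
At r₁: circular v_c1 = √(μ/r₁) = 3294 m/s; transfer-periapsis v_p = √[μ(2/r₁ − 1/a_t)] = 4320 m/s.
Δv₁ = v_p − v_c1 = 1026 m/s.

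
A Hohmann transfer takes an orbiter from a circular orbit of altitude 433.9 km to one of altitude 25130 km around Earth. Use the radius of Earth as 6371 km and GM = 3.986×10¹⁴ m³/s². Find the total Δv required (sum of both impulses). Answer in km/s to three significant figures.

r₁ = 6371 + 433.9 = 6804.9 km = 6.8049×10⁶ m.
r₂ = 6371 + 25130 = 31501 km = 3.1501×10⁷ m.
Transfer ellipse a_t = (r₁ + r₂)/2 = 1.915×10⁷ m.
At r₁: circular v_c1 = √(μ/r₁) = 7653 m/s; transfer-perigee v_p = √[μ(2/r₁ − 1/a_t)] = 9815 m/s.
Δv₁ = v_p − v_c1 = 2162 m/s.
At r₂: circular v_c2 = √(μ/r₂) = 3557 m/s; transfer-apogee v_a = √[μ(2/r₂ − 1/a_t)] = 2120 m/s.
Δv₂ = v_c2 − v_a = 1437 m/s.
Total Δv = Δv₁ + Δv₂ = 3599 m/s = 3.599 km/s.

Δv_total ≈ 3.60 km/s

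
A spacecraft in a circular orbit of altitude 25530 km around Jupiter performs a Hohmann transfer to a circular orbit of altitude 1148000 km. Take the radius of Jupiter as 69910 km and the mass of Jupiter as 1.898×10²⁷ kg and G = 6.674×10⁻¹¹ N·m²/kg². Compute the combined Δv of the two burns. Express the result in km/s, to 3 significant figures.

Δv_total ≈ 19.5 km/s

μ = GM = 6.674×10⁻¹¹ × 1.898×10²⁷ = 1.267×10¹⁷ m³/s².
r₁ = 69910 + 25530 = 95440 km = 9.5440×10⁷ m.
r₂ = 69910 + 1148000 = 1217900 km = 1.2179×10⁹ m.
Transfer ellipse a_t = (r₁ + r₂)/2 = 6.567×10⁸ m.
At r₁: circular v_c1 = √(μ/r₁) = 36430 m/s; transfer-perijove v_p = √[μ(2/r₁ − 1/a_t)] = 49610 m/s.
Δv₁ = v_p − v_c1 = 13180 m/s.
At r₂: circular v_c2 = √(μ/r₂) = 10200 m/s; transfer-apojove v_a = √[μ(2/r₂ − 1/a_t)] = 3888 m/s.
Δv₂ = v_c2 − v_a = 6310 m/s.
Total Δv = Δv₁ + Δv₂ = 19490 m/s = 19.49 km/s.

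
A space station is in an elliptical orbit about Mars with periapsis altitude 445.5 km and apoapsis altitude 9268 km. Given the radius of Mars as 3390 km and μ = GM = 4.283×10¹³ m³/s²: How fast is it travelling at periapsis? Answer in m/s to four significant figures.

r_p = 3390 + 445.5 = 3835.5 km = 3.8355×10⁶ m.
r_a = 3390 + 9268 = 12658 km = 1.2658×10⁷ m.
Semi-major axis a = (r_p + r_a)/2 = 8246.8 km = 8.247×10⁶ m.
Vis-viva: v² = μ(2/r − 1/a) = 4.283×10¹³ × (5.214×10⁻⁷ − 1.213×10⁻⁷) = 1.714×10⁷ m²/s².
v = 4140 m/s.

v ≈ 4140 m/s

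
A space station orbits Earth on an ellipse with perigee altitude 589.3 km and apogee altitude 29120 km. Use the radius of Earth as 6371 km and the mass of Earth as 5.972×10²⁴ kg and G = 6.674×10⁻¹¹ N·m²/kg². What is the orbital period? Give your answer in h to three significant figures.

μ = GM = 6.674×10⁻¹¹ × 5.972×10²⁴ = 3.986×10¹⁴ m³/s².
r_p = 6371 + 589.3 = 6960.3 km = 6.9603×10⁶ m.
r_a = 6371 + 29120 = 35491 km = 3.5491×10⁷ m.
Semi-major axis a = (r_p + r_a)/2 = (6960.3 + 35491)/2 = 21226 km = 2.123×10⁷ m.
By Kepler's third law T = 2π√(a³/μ) = 2π × 4.898×10³ = 3.078×10⁴ s.
= 8.549 h.

T ≈ 8.55 h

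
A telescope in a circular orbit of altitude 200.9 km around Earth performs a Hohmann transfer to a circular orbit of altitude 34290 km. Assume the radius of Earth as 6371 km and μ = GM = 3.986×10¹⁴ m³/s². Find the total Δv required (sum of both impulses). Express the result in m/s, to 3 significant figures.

r₁ = 6371 + 200.9 = 6571.9 km = 6.5719×10⁶ m.
r₂ = 6371 + 34290 = 40661 km = 4.0661×10⁷ m.
Transfer ellipse a_t = (r₁ + r₂)/2 = 2.362×10⁷ m.
At r₁: circular v_c1 = √(μ/r₁) = 7788 m/s; transfer-perigee v_p = √[μ(2/r₁ − 1/a_t)] = 10220 m/s.
Δv₁ = v_p − v_c1 = 2431 m/s.
At r₂: circular v_c2 = √(μ/r₂) = 3131 m/s; transfer-apogee v_a = √[μ(2/r₂ − 1/a_t)] = 1652 m/s.
Δv₂ = v_c2 − v_a = 1479 m/s.
Total Δv = Δv₁ + Δv₂ = 3910 m/s.

Δv_total ≈ 3910 m/s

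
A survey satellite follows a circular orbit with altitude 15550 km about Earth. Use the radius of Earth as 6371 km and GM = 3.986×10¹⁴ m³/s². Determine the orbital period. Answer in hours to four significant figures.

r = 6371 + 15550 = 21921 km = 2.1921×10⁷ m.
Kepler's third law: T = 2π√(r³/μ) = 2π√((2.192×10⁷)³ / 3.986×10¹⁴).
r³/μ = 2.643×10⁷ s², so T = 2π × 5.141×10³ = 3.230×10⁴ s.
Converting: 3.230×10⁴ s ÷ 3600 = 8.972 hours.

T ≈ 8.972 hours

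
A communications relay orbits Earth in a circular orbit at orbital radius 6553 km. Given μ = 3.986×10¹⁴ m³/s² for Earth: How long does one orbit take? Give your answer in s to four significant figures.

T ≈ 5279 s

r = 6553 km = 6.553×10⁶ m.
Kepler's third law: T = 2π√(r³/μ) = 2π√((6.553×10⁶)³ / 3.986×10¹⁴).
r³/μ = 7.060×10⁵ s², so T = 2π × 8.402×10² = 5.279×10³ s.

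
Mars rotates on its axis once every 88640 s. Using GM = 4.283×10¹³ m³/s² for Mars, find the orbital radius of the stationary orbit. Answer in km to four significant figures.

r_sync ≈ 20430 km

A synchronous orbit has period T, so by Kepler's third law a = (μT²/4π²)^(1/3).
μT²/4π² = 4.283×10¹³ × (8.864×10⁴)² / 39.48 = 8.524×10²¹ m³.
a = 2.043×10⁷ m = 20428 km.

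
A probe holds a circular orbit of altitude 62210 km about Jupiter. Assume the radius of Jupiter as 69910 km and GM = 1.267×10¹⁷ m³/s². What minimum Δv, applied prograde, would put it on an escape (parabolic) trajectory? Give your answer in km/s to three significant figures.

r = 69910 + 62210 = 132120 km = 1.3212×10⁸ m.
Circular speed v_c = √(μ/r) = 30970 m/s.
Escape speed v_esc = √(2μ/r) = √2 × v_c = 43790 m/s.
Δv = v_esc − v_c = 12830 m/s = 12.83 km/s.

Δv ≈ 12.8 km/s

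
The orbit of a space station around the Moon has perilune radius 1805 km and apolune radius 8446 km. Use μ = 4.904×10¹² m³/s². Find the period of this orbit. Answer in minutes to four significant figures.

T ≈ 548.7 minutes

Semi-major axis a = (r_p + r_a)/2 = (1805.0 + 8446.0)/2 = 5125.5 km = 5.126×10⁶ m.
By Kepler's third law T = 2π√(a³/μ) = 2π × 5.240×10³ = 3.292×10⁴ s.
= 548.7 minutes.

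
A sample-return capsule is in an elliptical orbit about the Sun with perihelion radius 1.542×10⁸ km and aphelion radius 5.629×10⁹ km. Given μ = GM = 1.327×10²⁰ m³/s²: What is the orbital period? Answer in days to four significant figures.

Semi-major axis a = (r_p + r_a)/2 = (1.5420×10⁸ + 5.6290×10⁹)/2 = 2.8916×10⁹ km = 2.892×10¹² m.
By Kepler's third law T = 2π√(a³/μ) = 2π × 4.268×10⁸ = 2.682×10⁹ s.
= 31040 days.

T ≈ 31040 days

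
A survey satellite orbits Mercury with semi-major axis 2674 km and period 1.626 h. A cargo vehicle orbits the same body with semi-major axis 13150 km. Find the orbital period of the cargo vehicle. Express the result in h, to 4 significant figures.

T₂ ≈ 17.73 h

Kepler's third law: T² ∝ a³, so T₂ = T₁ (a₂/a₁)^(3/2).
a₂/a₁ = 4.918, (a₂/a₁)^(3/2) = 10.91.
T₂ = 1.626 × 10.91 = 17.73 h.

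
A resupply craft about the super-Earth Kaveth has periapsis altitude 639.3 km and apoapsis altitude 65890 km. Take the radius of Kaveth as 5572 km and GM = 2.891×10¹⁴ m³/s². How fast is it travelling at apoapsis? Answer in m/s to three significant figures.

r_p = 5572 + 639.3 = 6211.3 km = 6.2113×10⁶ m.
r_a = 5572 + 65890 = 71462 km = 7.1462×10⁷ m.
Semi-major axis a = (r_p + r_a)/2 = 38837 km = 3.884×10⁷ m.
Vis-viva: v² = μ(2/r − 1/a) = 2.891×10¹⁴ × (2.799×10⁻⁸ − 2.575×10⁻⁸) = 6.470×10⁵ m²/s².
v = 804.4 m/s.

v ≈ 804 m/s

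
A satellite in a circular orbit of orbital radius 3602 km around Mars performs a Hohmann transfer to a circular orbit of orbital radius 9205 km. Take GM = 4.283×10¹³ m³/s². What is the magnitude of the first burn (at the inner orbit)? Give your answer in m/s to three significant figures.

Δv ≈ 686 m/s

r₁ = 3602 km = 3.602×10⁶ m.
r₂ = 9205 km = 9.205×10⁶ m.
Transfer ellipse a_t = (r₁ + r₂)/2 = 6.404×10⁶ m.
At r₁: circular v_c1 = √(μ/r₁) = 3448 m/s; transfer-periapsis v_p = √[μ(2/r₁ − 1/a_t)] = 4134 m/s.
Δv₁ = v_p − v_c1 = 686.1 m/s.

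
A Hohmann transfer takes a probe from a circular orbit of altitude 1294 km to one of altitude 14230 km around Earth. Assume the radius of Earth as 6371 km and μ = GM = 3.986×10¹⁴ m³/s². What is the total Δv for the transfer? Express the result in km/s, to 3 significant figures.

r₁ = 6371 + 1294 = 7665.0 km = 7.6650×10⁶ m.
r₂ = 6371 + 14230 = 20601 km = 2.0601×10⁷ m.
Transfer ellipse a_t = (r₁ + r₂)/2 = 1.413×10⁷ m.
At r₁: circular v_c1 = √(μ/r₁) = 7211 m/s; transfer-perigee v_p = √[μ(2/r₁ − 1/a_t)] = 8706 m/s.
Δv₁ = v_p − v_c1 = 1495 m/s.
At r₂: circular v_c2 = √(μ/r₂) = 4399 m/s; transfer-apogee v_a = √[μ(2/r₂ − 1/a_t)] = 3239 m/s.
Δv₂ = v_c2 − v_a = 1159 m/s.
Total Δv = Δv₁ + Δv₂ = 2654 m/s = 2.654 km/s.

Δv_total ≈ 2.65 km/s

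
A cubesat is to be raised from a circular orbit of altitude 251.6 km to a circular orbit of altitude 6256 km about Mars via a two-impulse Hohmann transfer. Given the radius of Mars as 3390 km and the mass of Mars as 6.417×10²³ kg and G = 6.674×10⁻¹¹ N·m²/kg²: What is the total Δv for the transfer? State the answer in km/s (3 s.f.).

Δv_total ≈ 1.25 km/s

μ = GM = 6.674×10⁻¹¹ × 6.417×10²³ = 4.283×10¹³ m³/s².
r₁ = 3390 + 251.6 = 3641.6 km = 3.6416×10⁶ m.
r₂ = 3390 + 6256 = 9646.0 km = 9.6460×10⁶ m.
Transfer ellipse a_t = (r₁ + r₂)/2 = 6.644×10⁶ m.
At r₁: circular v_c1 = √(μ/r₁) = 3429 m/s; transfer-periapsis v_p = √[μ(2/r₁ − 1/a_t)] = 4132 m/s.
Δv₁ = v_p − v_c1 = 702.8 m/s.
At r₂: circular v_c2 = √(μ/r₂) = 2107 m/s; transfer-apoapsis v_a = √[μ(2/r₂ − 1/a_t)] = 1560 m/s.
Δv₂ = v_c2 − v_a = 547.1 m/s.
Total Δv = Δv₁ + Δv₂ = 1250 m/s = 1.250 km/s.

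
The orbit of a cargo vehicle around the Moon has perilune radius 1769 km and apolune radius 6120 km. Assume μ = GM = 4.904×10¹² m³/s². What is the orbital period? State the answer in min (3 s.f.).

Semi-major axis a = (r_p + r_a)/2 = (1769.0 + 6120.0)/2 = 3944.5 km = 3.944×10⁶ m.
By Kepler's third law T = 2π√(a³/μ) = 2π × 3.538×10³ = 2.223×10⁴ s.
= 370.5 min.

T ≈ 370 min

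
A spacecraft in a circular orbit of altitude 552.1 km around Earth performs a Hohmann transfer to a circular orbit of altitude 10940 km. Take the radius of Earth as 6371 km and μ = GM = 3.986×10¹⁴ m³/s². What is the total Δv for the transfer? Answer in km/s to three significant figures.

r₁ = 6371 + 552.1 = 6923.1 km = 6.9231×10⁶ m.
r₂ = 6371 + 10940 = 17311 km = 1.7311×10⁷ m.
Transfer ellipse a_t = (r₁ + r₂)/2 = 1.212×10⁷ m.
At r₁: circular v_c1 = √(μ/r₁) = 7588 m/s; transfer-perigee v_p = √[μ(2/r₁ − 1/a_t)] = 9069 m/s.
Δv₁ = v_p − v_c1 = 1482 m/s.
At r₂: circular v_c2 = √(μ/r₂) = 4799 m/s; transfer-apogee v_a = √[μ(2/r₂ − 1/a_t)] = 3627 m/s.
Δv₂ = v_c2 − v_a = 1171 m/s.
Total Δv = Δv₁ + Δv₂ = 2653 m/s = 2.653 km/s.

Δv_total ≈ 2.65 km/s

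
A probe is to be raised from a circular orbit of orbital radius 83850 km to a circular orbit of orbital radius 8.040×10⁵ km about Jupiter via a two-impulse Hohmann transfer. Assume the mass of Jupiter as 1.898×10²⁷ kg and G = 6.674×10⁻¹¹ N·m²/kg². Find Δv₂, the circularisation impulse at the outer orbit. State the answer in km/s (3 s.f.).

Δv ≈ 7.10 km/s

μ = GM = 6.674×10⁻¹¹ × 1.898×10²⁷ = 1.267×10¹⁷ m³/s².
r₁ = 83850 km = 8.385×10⁷ m.
r₂ = 8.040×10⁵ km = 8.040×10⁸ m.
Transfer ellipse a_t = (r₁ + r₂)/2 = 4.439×10⁸ m.
At r₁: circular v_c1 = √(μ/r₁) = 38870 m/s; transfer-perijove v_p = √[μ(2/r₁ − 1/a_t)] = 52310 m/s.
At r₂: circular v_c2 = √(μ/r₂) = 12550 m/s; transfer-apojove v_a = √[μ(2/r₂ − 1/a_t)] = 5455 m/s.
Δv₂ = v_c2 − v_a = 7097 m/s.
= 7.097 km/s.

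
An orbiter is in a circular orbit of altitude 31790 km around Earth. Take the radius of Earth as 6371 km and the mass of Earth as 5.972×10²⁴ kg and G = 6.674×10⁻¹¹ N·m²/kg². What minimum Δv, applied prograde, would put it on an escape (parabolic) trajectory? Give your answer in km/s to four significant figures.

μ = GM = 6.674×10⁻¹¹ × 5.972×10²⁴ = 3.986×10¹⁴ m³/s².
r = 6371 + 31790 = 38161 km = 3.8161×10⁷ m.
Circular speed v_c = √(μ/r) = 3232 m/s.
Escape speed v_esc = √(2μ/r) = √2 × v_c = 4570 m/s.
Δv = v_esc − v_c = 1339 m/s = 1.339 km/s.

Δv ≈ 1.339 km/s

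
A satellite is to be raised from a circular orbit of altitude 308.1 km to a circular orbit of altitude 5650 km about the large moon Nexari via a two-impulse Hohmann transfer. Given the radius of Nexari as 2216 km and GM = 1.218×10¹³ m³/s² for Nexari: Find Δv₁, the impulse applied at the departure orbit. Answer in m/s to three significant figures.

Δv ≈ 506 m/s

r₁ = 2216 + 308.1 = 2524.1 km = 2.5241×10⁶ m.
r₂ = 2216 + 5650 = 7866.0 km = 7.8660×10⁶ m.
Transfer ellipse a_t = (r₁ + r₂)/2 = 5.195×10⁶ m.
At r₁: circular v_c1 = √(μ/r₁) = 2197 m/s; transfer-periapsis v_p = √[μ(2/r₁ − 1/a_t)] = 2703 m/s.
Δv₁ = v_p − v_c1 = 506.3 m/s.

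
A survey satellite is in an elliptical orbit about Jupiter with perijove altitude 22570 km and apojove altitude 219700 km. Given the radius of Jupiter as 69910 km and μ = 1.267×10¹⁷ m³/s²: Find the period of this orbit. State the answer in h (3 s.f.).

T ≈ 12.9 h

r_p = 69910 + 22570 = 92480 km = 9.2480×10⁷ m.
r_a = 69910 + 219700 = 289610 km = 2.8961×10⁸ m.
Semi-major axis a = (r_p + r_a)/2 = (92480 + 2.8961×10⁵)/2 = 1.9104×10⁵ km = 1.910×10⁸ m.
By Kepler's third law T = 2π√(a³/μ) = 2π × 7.418×10³ = 4.661×10⁴ s.
= 12.95 h.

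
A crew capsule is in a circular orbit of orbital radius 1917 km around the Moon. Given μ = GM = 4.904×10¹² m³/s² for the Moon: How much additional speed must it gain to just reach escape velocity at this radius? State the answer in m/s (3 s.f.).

Δv ≈ 663 m/s

r = 1917 km = 1.917×10⁶ m.
Circular speed v_c = √(μ/r) = 1599 m/s.
Escape speed v_esc = √(2μ/r) = √2 × v_c = 2262 m/s.
Δv = v_esc − v_c = 662.5 m/s.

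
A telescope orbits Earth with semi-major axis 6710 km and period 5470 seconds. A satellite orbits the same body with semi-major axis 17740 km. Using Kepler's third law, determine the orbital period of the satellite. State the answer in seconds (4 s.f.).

T₂ ≈ 23510 seconds

Kepler's third law: T² ∝ a³, so T₂ = T₁ (a₂/a₁)^(3/2).
a₂/a₁ = 2.644, (a₂/a₁)^(3/2) = 4.299.
T₂ = 5470 × 4.299 = 23510 seconds.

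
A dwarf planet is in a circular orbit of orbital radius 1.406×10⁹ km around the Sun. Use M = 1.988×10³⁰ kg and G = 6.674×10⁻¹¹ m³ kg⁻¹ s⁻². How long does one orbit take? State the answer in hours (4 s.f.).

T ≈ 252600 hours

μ = GM = 6.674×10⁻¹¹ × 1.988×10³⁰ = 1.327×10²⁰ m³/s².
r = 1.406×10⁹ km = 1.406×10¹² m.
Kepler's third law: T = 2π√(r³/μ) = 2π√((1.406×10¹²)³ / 1.327×10²⁰).
r³/μ = 2.095×10¹⁶ s², so T = 2π × 1.447×10⁸ = 9.094×10⁸ s.
Converting: 9.094×10⁸ s ÷ 3600 = 2.526×10⁵ hours.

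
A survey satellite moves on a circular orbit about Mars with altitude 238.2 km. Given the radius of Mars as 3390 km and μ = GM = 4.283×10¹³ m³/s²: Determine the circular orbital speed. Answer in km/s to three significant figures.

r = 3390 + 238.2 = 3628.2 km = 3.6282×10⁶ m.
For a circular orbit v = √(μ/r) = √(4.283×10¹³ / 3.628×10⁶) = √(1.180×10⁷) = 3436 m/s.
That is 3.436 km/s.

v ≈ 3.44 km/s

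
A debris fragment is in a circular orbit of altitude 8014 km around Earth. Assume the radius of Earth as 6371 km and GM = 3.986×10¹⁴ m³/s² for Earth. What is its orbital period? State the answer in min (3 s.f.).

T ≈ 286 min

r = 6371 + 8014 = 14385 km = 1.4385×10⁷ m.
Kepler's third law: T = 2π√(r³/μ) = 2π√((1.438×10⁷)³ / 3.986×10¹⁴).
r³/μ = 7.468×10⁶ s², so T = 2π × 2.733×10³ = 1.717×10⁴ s.
Converting: 1.717×10⁴ s ÷ 60.00 = 286.2 min.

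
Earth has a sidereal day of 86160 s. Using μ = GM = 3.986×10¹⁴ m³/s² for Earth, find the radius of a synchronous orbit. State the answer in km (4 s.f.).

r_sync ≈ 42160 km

A synchronous orbit has period T, so by Kepler's third law a = (μT²/4π²)^(1/3).
μT²/4π² = 3.986×10¹⁴ × (8.616×10⁴)² / 39.48 = 7.495×10²² m³.
a = 4.216×10⁷ m = 42163 km.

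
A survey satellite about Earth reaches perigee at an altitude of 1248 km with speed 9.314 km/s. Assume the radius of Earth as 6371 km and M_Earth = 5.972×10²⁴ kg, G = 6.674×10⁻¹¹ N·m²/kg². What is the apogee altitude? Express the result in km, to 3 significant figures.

μ = GM = 6.674×10⁻¹¹ × 5.972×10²⁴ = 3.986×10¹⁴ m³/s².
r_p = 6371 + 1248 = 7619.0 km = 7.619×10⁶ m.
Specific energy ε = v²/2 − μ/r = -8.938×10⁶ J/kg, so a = −μ/(2ε) = 2.230×10⁷ m.
The apsides satisfy r_p + r_a = 2a, so the apogee radius is 2a − r_p = 3.698×10⁷ m = 36976 km.
Apogee altitude = 36976 − 6371 = 30605 km.

apogee altitude ≈ 30600 km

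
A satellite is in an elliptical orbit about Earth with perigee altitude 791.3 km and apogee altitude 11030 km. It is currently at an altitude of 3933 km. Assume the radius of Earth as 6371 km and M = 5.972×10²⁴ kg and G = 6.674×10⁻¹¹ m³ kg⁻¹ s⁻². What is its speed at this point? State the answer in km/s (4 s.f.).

v ≈ 6.701 km/s

μ = GM = 6.674×10⁻¹¹ × 5.972×10²⁴ = 3.986×10¹⁴ m³/s².
r_p = 6371 + 791.3 = 7162.3 km = 7.1623×10⁶ m.
r_a = 6371 + 11030 = 17401 km = 1.7401×10⁷ m.
r = 6371 + 3933 = 10304 km = 1.030×10⁷ m.
Semi-major axis a = (r_p + r_a)/2 = 12282 km = 1.228×10⁷ m.
Vis-viva: v² = μ(2/r − 1/a) = 3.986×10¹⁴ × (1.941×10⁻⁷ − 8.142×10⁻⁸) = 4.491×10⁷ m²/s².
v = 6701 m/s = 6.701 km/s.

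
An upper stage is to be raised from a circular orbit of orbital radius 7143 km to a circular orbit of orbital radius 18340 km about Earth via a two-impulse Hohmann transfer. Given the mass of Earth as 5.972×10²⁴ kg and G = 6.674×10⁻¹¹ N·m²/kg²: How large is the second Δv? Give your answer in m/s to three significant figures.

Δv ≈ 1170 m/s

μ = GM = 6.674×10⁻¹¹ × 5.972×10²⁴ = 3.986×10¹⁴ m³/s².
r₁ = 7143 km = 7.143×10⁶ m.
r₂ = 18340 km = 1.834×10⁷ m.
Transfer ellipse a_t = (r₁ + r₂)/2 = 1.274×10⁷ m.
At r₁: circular v_c1 = √(μ/r₁) = 7470 m/s; transfer-perigee v_p = √[μ(2/r₁ − 1/a_t)] = 8962 m/s.
At r₂: circular v_c2 = √(μ/r₂) = 4662 m/s; transfer-apogee v_a = √[μ(2/r₂ − 1/a_t)] = 3490 m/s.
Δv₂ = v_c2 − v_a = 1171 m/s.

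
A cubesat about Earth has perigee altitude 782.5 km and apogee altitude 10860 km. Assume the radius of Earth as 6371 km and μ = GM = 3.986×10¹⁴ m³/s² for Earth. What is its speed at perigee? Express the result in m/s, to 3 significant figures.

r_p = 6371 + 782.5 = 7153.5 km = 7.1535×10⁶ m.
r_a = 6371 + 10860 = 17231 km = 1.7231×10⁷ m.
Semi-major axis a = (r_p + r_a)/2 = 12192 km = 1.219×10⁷ m.
Vis-viva: v² = μ(2/r − 1/a) = 3.986×10¹⁴ × (2.796×10⁻⁷ − 8.202×10⁻⁸) = 7.875×10⁷ m²/s².
v = 8874 m/s.

v ≈ 8870 m/s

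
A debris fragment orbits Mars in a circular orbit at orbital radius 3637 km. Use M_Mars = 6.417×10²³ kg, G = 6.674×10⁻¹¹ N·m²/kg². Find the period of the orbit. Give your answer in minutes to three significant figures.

μ = GM = 6.674×10⁻¹¹ × 6.417×10²³ = 4.283×10¹³ m³/s².
r = 3637 km = 3.637×10⁶ m.
Kepler's third law: T = 2π√(r³/μ) = 2π√((3.637×10⁶)³ / 4.283×10¹³).
r³/μ = 1.123×10⁶ s², so T = 2π × 1.060×10³ = 6.659×10³ s.
Converting: 6.659×10³ s ÷ 60.00 = 111.0 minutes.

T ≈ 111 minutes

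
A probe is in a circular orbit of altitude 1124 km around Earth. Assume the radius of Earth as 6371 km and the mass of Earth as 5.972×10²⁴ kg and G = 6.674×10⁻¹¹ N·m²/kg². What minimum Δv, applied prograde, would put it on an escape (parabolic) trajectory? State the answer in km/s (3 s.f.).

μ = GM = 6.674×10⁻¹¹ × 5.972×10²⁴ = 3.986×10¹⁴ m³/s².
r = 6371 + 1124 = 7495.0 km = 7.4950×10⁶ m.
Circular speed v_c = √(μ/r) = 7292 m/s.
Escape speed v_esc = √(2μ/r) = √2 × v_c = 10310 m/s.
Δv = v_esc − v_c = 3021 m/s = 3.021 km/s.

Δv ≈ 3.02 km/s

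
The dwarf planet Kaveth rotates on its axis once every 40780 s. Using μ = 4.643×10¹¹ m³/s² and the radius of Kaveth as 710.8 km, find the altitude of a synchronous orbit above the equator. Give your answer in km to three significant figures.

h_sync ≈ 1980 km

A synchronous orbit has period T, so by Kepler's third law a = (μT²/4π²)^(1/3).
μT²/4π² = 4.643×10¹¹ × (4.078×10⁴)² / 39.48 = 1.956×10¹⁹ m³.
a = 2.694×10⁶ m = 2694.3 km.
Altitude h = a − R = 2694.3 − 710.8 = 1983.5 km.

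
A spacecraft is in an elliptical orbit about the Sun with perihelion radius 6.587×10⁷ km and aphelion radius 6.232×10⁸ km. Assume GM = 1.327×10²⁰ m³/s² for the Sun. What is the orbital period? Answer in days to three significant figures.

Semi-major axis a = (r_p + r_a)/2 = (6.5870×10⁷ + 6.2320×10⁸)/2 = 3.4454×10⁸ km = 3.445×10¹¹ m.
By Kepler's third law T = 2π√(a³/μ) = 2π × 1.756×10⁷ = 1.103×10⁸ s.
= 1277 days.

T ≈ 1280 days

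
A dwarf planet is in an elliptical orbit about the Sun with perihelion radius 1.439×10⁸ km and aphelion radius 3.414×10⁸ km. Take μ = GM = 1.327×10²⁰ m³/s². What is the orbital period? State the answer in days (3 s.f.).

Semi-major axis a = (r_p + r_a)/2 = (1.4390×10⁸ + 3.4140×10⁸)/2 = 2.4265×10⁸ km = 2.426×10¹¹ m.
By Kepler's third law T = 2π√(a³/μ) = 2π × 1.038×10⁷ = 6.520×10⁷ s.
= 754.6 days.

T ≈ 755 days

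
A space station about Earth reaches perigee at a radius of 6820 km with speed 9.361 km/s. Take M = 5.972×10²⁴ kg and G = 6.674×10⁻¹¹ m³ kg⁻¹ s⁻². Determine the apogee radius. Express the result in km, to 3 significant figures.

apogee radius ≈ 20400 km

μ = GM = 6.674×10⁻¹¹ × 5.972×10²⁴ = 3.986×10¹⁴ m³/s².
r_p = 6.820×10⁶ m.
Specific energy ε = v²/2 − μ/r = -1.463×10⁷ J/kg, so a = −μ/(2ε) = 1.362×10⁷ m.
The apsides satisfy r_p + r_a = 2a, so the apogee radius is 2a − r_p = 2.043×10⁷ m = 20428 km.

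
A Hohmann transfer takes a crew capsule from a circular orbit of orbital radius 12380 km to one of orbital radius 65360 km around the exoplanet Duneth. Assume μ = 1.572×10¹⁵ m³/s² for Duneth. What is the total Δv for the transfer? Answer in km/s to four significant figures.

Δv_total ≈ 5.480 km/s

r₁ = 12380 km = 1.238×10⁷ m.
r₂ = 65360 km = 6.536×10⁷ m.
Transfer ellipse a_t = (r₁ + r₂)/2 = 3.887×10⁷ m.
At r₁: circular v_c1 = √(μ/r₁) = 11270 m/s; transfer-periapsis v_p = √[μ(2/r₁ − 1/a_t)] = 14610 m/s.
Δv₁ = v_p − v_c1 = 3344 m/s.
At r₂: circular v_c2 = √(μ/r₂) = 4904 m/s; transfer-apoapsis v_a = √[μ(2/r₂ − 1/a_t)] = 2768 m/s.
Δv₂ = v_c2 − v_a = 2136 m/s.
Total Δv = Δv₁ + Δv₂ = 5480 m/s = 5.480 km/s.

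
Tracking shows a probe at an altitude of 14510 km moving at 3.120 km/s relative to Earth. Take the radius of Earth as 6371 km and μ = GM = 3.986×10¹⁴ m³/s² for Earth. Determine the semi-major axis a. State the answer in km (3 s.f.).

a ≈ 14000 km

r = 6371 + 14510 = 20881 km = 2.088×10⁷ m.
Vis-viva rearranged: 1/a = 2/r − v²/μ = 9.578×10⁻⁸ − 2.442×10⁻⁸ = 7.136×10⁻⁸ m⁻¹.
a = 1.401×10⁷ m = 14014 km.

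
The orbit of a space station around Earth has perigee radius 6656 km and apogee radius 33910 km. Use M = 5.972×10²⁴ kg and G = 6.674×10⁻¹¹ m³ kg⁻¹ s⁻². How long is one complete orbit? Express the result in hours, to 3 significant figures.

T ≈ 7.99 hours

μ = GM = 6.674×10⁻¹¹ × 5.972×10²⁴ = 3.986×10¹⁴ m³/s².
Semi-major axis a = (r_p + r_a)/2 = (6656.0 + 33910)/2 = 20283 km = 2.028×10⁷ m.
By Kepler's third law T = 2π√(a³/μ) = 2π × 4.576×10³ = 2.875×10⁴ s.
= 7.986 hours.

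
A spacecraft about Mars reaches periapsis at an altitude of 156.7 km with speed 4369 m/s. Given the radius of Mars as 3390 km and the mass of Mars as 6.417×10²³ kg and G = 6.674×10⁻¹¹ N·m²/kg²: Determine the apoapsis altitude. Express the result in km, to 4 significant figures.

apoapsis altitude ≈ 9984 km

μ = GM = 6.674×10⁻¹¹ × 6.417×10²³ = 4.283×10¹³ m³/s².
r_p = 3390 + 156.7 = 3546.7 km = 3.547×10⁶ m.
Specific energy ε = v²/2 − μ/r = -2.531×10⁶ J/kg, so a = −μ/(2ε) = 8.460×10⁶ m.
The apsides satisfy r_p + r_a = 2a, so the apoapsis radius is 2a − r_p = 1.337×10⁷ m = 13374 km.
Apoapsis altitude = 13374 − 3390 = 9983.6 km.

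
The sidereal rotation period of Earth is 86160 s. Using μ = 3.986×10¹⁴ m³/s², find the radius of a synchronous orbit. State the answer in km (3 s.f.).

A synchronous orbit has period T, so by Kepler's third law a = (μT²/4π²)^(1/3).
μT²/4π² = 3.986×10¹⁴ × (8.616×10⁴)² / 39.48 = 7.495×10²² m³.
a = 4.216×10⁷ m = 42163 km.

r_sync ≈ 42200 km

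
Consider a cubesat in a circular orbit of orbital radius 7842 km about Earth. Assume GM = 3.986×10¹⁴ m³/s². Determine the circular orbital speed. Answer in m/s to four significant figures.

r = 7842 km = 7.842×10⁶ m.
For a circular orbit v = √(μ/r) = √(3.986×10¹⁴ / 7.842×10⁶) = √(5.083×10⁷) = 7129 m/s.

v ≈ 7129 m/s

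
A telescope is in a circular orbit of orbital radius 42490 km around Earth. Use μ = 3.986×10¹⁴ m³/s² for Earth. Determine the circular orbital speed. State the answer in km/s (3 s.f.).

v ≈ 3.06 km/s

r = 42490 km = 4.249×10⁷ m.
For a circular orbit v = √(μ/r) = √(3.986×10¹⁴ / 4.249×10⁷) = √(9.381×10⁶) = 3063 m/s.
That is 3.063 km/s.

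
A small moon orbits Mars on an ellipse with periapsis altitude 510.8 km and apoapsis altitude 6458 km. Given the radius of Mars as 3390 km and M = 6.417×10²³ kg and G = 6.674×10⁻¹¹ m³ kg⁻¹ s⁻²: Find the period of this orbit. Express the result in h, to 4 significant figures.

T ≈ 4.807 h

μ = GM = 6.674×10⁻¹¹ × 6.417×10²³ = 4.283×10¹³ m³/s².
r_p = 3390 + 510.8 = 3900.8 km = 3.9008×10⁶ m.
r_a = 3390 + 6458 = 9848.0 km = 9.8480×10⁶ m.
Semi-major axis a = (r_p + r_a)/2 = (3900.8 + 9848.0)/2 = 6874.4 km = 6.874×10⁶ m.
By Kepler's third law T = 2π√(a³/μ) = 2π × 2.754×10³ = 1.731×10⁴ s.
= 4.807 h.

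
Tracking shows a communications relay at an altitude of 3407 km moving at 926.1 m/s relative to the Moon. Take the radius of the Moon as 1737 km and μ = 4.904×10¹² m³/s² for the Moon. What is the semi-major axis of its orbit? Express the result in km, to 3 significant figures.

r = 1737 + 3407 = 5144.0 km = 5.144×10⁶ m.
Specific orbital energy ε = v²/2 − μ/r = (926.1)²/2 − 4.904×10¹²/5.144×10⁶ = -5.245×10⁵ J/kg.
Since ε = −μ/(2a), a = −μ/(2ε) = 4.675×10⁶ m = 4674.8 km.

a ≈ 4670 km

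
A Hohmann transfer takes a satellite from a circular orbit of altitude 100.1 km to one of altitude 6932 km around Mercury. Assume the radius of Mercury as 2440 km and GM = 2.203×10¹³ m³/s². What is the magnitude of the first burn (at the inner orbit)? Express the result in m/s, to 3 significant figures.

r₁ = 2440 + 100.1 = 2540.1 km = 2.5401×10⁶ m.
r₂ = 2440 + 6932 = 9372.0 km = 9.3720×10⁶ m.
Transfer ellipse a_t = (r₁ + r₂)/2 = 5.956×10⁶ m.
At r₁: circular v_c1 = √(μ/r₁) = 2945 m/s; transfer-periherm v_p = √[μ(2/r₁ − 1/a_t)] = 3694 m/s.
Δv₁ = v_p − v_c1 = 749.2 m/s.

Δv ≈ 749 m/s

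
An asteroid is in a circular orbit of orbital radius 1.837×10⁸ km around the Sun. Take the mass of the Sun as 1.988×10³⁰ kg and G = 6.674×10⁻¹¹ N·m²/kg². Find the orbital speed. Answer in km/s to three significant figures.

μ = GM = 6.674×10⁻¹¹ × 1.988×10³⁰ = 1.327×10²⁰ m³/s².
r = 1.837×10⁸ km = 1.837×10¹¹ m.
For a circular orbit v = √(μ/r) = √(1.327×10²⁰ / 1.837×10¹¹) = √(7.223×10⁸) = 26870 m/s.
That is 26.87 km/s.

v ≈ 26.9 km/s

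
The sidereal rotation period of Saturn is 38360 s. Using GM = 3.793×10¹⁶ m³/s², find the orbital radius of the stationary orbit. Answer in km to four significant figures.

r_sync ≈ 1.122×10⁵ km

A synchronous orbit has period T, so by Kepler's third law a = (μT²/4π²)^(1/3).
μT²/4π² = 3.793×10¹⁶ × (3.836×10⁴)² / 39.48 = 1.414×10²⁴ m³.
a = 1.122×10⁸ m = 1.1223×10⁵ km.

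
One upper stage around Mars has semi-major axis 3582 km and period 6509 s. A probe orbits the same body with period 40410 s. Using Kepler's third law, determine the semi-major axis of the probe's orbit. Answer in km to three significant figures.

Kepler's third law: a³ ∝ T², so a₂ = a₁ (T₂/T₁)^(2/3).
T₂/T₁ = 6.208, (T₂/T₁)^(2/3) = 3.378.
a₂ = 3582 × 3.378 = 12100 km.

a₂ ≈ 12100 km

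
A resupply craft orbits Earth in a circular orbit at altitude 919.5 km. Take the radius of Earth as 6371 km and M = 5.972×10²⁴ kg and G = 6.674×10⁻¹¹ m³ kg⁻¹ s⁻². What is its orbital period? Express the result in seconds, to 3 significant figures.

T ≈ 6200 seconds

μ = GM = 6.674×10⁻¹¹ × 5.972×10²⁴ = 3.986×10¹⁴ m³/s².
r = 6371 + 919.5 = 7290.5 km = 7.2905×10⁶ m.
Kepler's third law: T = 2π√(r³/μ) = 2π√((7.290×10⁶)³ / 3.986×10¹⁴).
r³/μ = 9.722×10⁵ s², so T = 2π × 9.860×10² = 6.195×10³ s.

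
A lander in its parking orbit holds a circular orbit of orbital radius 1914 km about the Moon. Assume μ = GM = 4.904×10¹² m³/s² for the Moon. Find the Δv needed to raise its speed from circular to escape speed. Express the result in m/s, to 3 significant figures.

Δv ≈ 663 m/s

r = 1914 km = 1.914×10⁶ m.
Circular speed v_c = √(μ/r) = 1601 m/s.
Escape speed v_esc = √(2μ/r) = √2 × v_c = 2264 m/s.
Δv = v_esc − v_c = 663.0 m/s.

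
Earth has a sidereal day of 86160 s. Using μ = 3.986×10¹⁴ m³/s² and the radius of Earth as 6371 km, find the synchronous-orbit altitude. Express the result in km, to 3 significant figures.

A synchronous orbit has period T, so by Kepler's third law a = (μT²/4π²)^(1/3).
μT²/4π² = 3.986×10¹⁴ × (8.616×10⁴)² / 39.48 = 7.495×10²² m³.
a = 4.216×10⁷ m = 42163 km.
Altitude h = a − R = 42163 − 6371 = 35792 km.

h_sync ≈ 35800 km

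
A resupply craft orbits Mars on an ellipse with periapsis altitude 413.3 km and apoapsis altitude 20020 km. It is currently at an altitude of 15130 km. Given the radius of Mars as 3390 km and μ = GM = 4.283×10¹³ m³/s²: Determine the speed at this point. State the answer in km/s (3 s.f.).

v ≈ 1.22 km/s

r_p = 3390 + 413.3 = 3803.3 km = 3.8033×10⁶ m.
r_a = 3390 + 20020 = 23410 km = 2.3410×10⁷ m.
r = 3390 + 15130 = 18520 km = 1.852×10⁷ m.
Semi-major axis a = (r_p + r_a)/2 = 13607 km = 1.361×10⁷ m.
Vis-viva: v² = μ(2/r − 1/a) = 4.283×10¹³ × (1.080×10⁻⁷ − 7.349×10⁻⁸) = 1.478×10⁶ m²/s².
v = 1216 m/s = 1.216 km/s.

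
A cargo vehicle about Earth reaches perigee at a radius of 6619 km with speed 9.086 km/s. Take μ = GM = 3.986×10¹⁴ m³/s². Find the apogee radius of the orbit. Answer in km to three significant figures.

apogee radius ≈ 14400 km

r_p = 6.619×10⁶ m.
Specific energy ε = v²/2 − μ/r = -1.894×10⁷ J/kg, so a = −μ/(2ε) = 1.052×10⁷ m.
The apsides satisfy r_p + r_a = 2a, so the apogee radius is 2a − r_p = 1.442×10⁷ m = 14423 km.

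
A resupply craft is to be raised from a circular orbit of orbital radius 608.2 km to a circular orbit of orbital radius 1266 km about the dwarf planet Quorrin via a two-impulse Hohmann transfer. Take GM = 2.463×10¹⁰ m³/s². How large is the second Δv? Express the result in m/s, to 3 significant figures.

Δv ≈ 27.1 m/s

r₁ = 608.2 km = 6.082×10⁵ m.
r₂ = 1266 km = 1.266×10⁶ m.
Transfer ellipse a_t = (r₁ + r₂)/2 = 9.371×10⁵ m.
At r₁: circular v_c1 = √(μ/r₁) = 201.2 m/s; transfer-periapsis v_p = √[μ(2/r₁ − 1/a_t)] = 233.9 m/s.
At r₂: circular v_c2 = √(μ/r₂) = 139.5 m/s; transfer-apoapsis v_a = √[μ(2/r₂ − 1/a_t)] = 112.4 m/s.
Δv₂ = v_c2 − v_a = 27.11 m/s.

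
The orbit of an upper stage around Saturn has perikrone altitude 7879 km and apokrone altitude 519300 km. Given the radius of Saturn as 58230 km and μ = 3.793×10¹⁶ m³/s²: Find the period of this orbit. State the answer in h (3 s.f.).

r_p = 58230 + 7879 = 66109 km = 6.6109×10⁷ m.
r_a = 58230 + 519300 = 577530 km = 5.7753×10⁸ m.
Semi-major axis a = (r_p + r_a)/2 = (66109 + 5.7753×10⁵)/2 = 3.2182×10⁵ km = 3.218×10⁸ m.
By Kepler's third law T = 2π√(a³/μ) = 2π × 2.964×10⁴ = 1.863×10⁵ s.
= 51.74 h.

T ≈ 51.7 h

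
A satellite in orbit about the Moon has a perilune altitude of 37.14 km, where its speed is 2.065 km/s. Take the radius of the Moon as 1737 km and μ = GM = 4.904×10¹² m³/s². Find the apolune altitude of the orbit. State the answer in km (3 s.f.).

r_p = 1737 + 37.14 = 1774.1 km = 1.774×10⁶ m.
Specific energy ε = v²/2 − μ/r = -6.320×10⁵ J/kg, so a = −μ/(2ε) = 3.879×10⁶ m.
The apsides satisfy r_p + r_a = 2a, so the apolune radius is 2a − r_p = 5.985×10⁶ m = 5984.8 km.
Apolune altitude = 5984.8 − 1737 = 4247.8 km.

apolune altitude ≈ 4250 km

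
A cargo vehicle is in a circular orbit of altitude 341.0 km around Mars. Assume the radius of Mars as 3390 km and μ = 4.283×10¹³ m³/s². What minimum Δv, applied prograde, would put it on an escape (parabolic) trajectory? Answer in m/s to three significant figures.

Δv ≈ 1400 m/s

r = 3390 + 341.0 = 3731.0 km = 3.7310×10⁶ m.
Circular speed v_c = √(μ/r) = 3388 m/s.
Escape speed v_esc = √(2μ/r) = √2 × v_c = 4792 m/s.
Δv = v_esc − v_c = 1403 m/s.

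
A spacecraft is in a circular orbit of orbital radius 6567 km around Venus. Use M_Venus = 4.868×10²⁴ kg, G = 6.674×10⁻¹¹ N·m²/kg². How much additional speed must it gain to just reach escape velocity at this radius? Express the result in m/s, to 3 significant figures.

Δv ≈ 2910 m/s

μ = GM = 6.674×10⁻¹¹ × 4.868×10²⁴ = 3.249×10¹⁴ m³/s².
r = 6567 km = 6.567×10⁶ m.
Circular speed v_c = √(μ/r) = 7034 m/s.
Escape speed v_esc = √(2μ/r) = √2 × v_c = 9947 m/s.
Δv = v_esc − v_c = 2913 m/s.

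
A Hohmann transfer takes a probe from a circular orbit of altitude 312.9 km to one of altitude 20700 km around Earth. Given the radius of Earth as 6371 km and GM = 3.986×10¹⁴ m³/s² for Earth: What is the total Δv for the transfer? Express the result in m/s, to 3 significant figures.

r₁ = 6371 + 312.9 = 6683.9 km = 6.6839×10⁶ m.
r₂ = 6371 + 20700 = 27071 km = 2.7071×10⁷ m.
Transfer ellipse a_t = (r₁ + r₂)/2 = 1.688×10⁷ m.
At r₁: circular v_c1 = √(μ/r₁) = 7722 m/s; transfer-perigee v_p = √[μ(2/r₁ − 1/a_t)] = 9780 m/s.
Δv₁ = v_p − v_c1 = 2058 m/s.
At r₂: circular v_c2 = √(μ/r₂) = 3837 m/s; transfer-apogee v_a = √[μ(2/r₂ − 1/a_t)] = 2415 m/s.
Δv₂ = v_c2 − v_a = 1422 m/s.
Total Δv = Δv₁ + Δv₂ = 3480 m/s.

Δv_total ≈ 3480 m/s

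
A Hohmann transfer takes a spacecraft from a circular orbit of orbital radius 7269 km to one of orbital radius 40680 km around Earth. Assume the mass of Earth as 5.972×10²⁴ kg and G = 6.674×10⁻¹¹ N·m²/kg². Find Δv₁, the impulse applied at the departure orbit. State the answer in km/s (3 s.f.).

Δv ≈ 2.24 km/s

μ = GM = 6.674×10⁻¹¹ × 5.972×10²⁴ = 3.986×10¹⁴ m³/s².
r₁ = 7269 km = 7.269×10⁶ m.
r₂ = 40680 km = 4.068×10⁷ m.
Transfer ellipse a_t = (r₁ + r₂)/2 = 2.397×10⁷ m.
At r₁: circular v_c1 = √(μ/r₁) = 7405 m/s; transfer-perigee v_p = √[μ(2/r₁ − 1/a_t)] = 9646 m/s.
Δv₁ = v_p − v_c1 = 2241 m/s.
= 2.241 km/s.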